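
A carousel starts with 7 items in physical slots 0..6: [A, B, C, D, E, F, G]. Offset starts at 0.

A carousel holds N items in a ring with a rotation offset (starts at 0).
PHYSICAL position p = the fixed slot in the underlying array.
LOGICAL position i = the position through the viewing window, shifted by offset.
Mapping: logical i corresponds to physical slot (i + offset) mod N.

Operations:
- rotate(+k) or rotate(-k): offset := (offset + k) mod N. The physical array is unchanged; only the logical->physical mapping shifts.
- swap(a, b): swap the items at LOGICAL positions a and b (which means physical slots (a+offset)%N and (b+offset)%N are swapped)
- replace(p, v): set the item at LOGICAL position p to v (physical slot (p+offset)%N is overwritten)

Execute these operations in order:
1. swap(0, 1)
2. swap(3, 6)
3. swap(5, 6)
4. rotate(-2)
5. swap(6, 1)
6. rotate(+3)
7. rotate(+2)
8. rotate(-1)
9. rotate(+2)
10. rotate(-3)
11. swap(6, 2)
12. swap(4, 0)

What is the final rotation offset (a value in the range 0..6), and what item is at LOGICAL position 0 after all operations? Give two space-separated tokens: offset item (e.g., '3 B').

Answer: 1 D

Derivation:
After op 1 (swap(0, 1)): offset=0, physical=[B,A,C,D,E,F,G], logical=[B,A,C,D,E,F,G]
After op 2 (swap(3, 6)): offset=0, physical=[B,A,C,G,E,F,D], logical=[B,A,C,G,E,F,D]
After op 3 (swap(5, 6)): offset=0, physical=[B,A,C,G,E,D,F], logical=[B,A,C,G,E,D,F]
After op 4 (rotate(-2)): offset=5, physical=[B,A,C,G,E,D,F], logical=[D,F,B,A,C,G,E]
After op 5 (swap(6, 1)): offset=5, physical=[B,A,C,G,F,D,E], logical=[D,E,B,A,C,G,F]
After op 6 (rotate(+3)): offset=1, physical=[B,A,C,G,F,D,E], logical=[A,C,G,F,D,E,B]
After op 7 (rotate(+2)): offset=3, physical=[B,A,C,G,F,D,E], logical=[G,F,D,E,B,A,C]
After op 8 (rotate(-1)): offset=2, physical=[B,A,C,G,F,D,E], logical=[C,G,F,D,E,B,A]
After op 9 (rotate(+2)): offset=4, physical=[B,A,C,G,F,D,E], logical=[F,D,E,B,A,C,G]
After op 10 (rotate(-3)): offset=1, physical=[B,A,C,G,F,D,E], logical=[A,C,G,F,D,E,B]
After op 11 (swap(6, 2)): offset=1, physical=[G,A,C,B,F,D,E], logical=[A,C,B,F,D,E,G]
After op 12 (swap(4, 0)): offset=1, physical=[G,D,C,B,F,A,E], logical=[D,C,B,F,A,E,G]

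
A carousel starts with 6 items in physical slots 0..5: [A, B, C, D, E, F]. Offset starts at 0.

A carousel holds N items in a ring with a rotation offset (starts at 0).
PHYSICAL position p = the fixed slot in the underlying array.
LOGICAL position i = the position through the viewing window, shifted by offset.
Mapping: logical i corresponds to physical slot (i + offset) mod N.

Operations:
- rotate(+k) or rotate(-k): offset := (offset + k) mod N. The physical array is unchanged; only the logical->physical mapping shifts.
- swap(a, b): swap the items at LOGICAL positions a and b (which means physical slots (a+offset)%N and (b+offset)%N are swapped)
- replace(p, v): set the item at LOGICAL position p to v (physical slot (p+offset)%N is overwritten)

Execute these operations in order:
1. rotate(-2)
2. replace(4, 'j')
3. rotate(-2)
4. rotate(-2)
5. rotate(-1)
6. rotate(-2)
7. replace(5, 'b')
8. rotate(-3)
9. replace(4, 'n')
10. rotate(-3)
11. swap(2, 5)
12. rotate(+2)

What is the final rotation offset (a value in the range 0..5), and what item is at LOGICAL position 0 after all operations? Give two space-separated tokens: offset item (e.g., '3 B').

Answer: 5 b

Derivation:
After op 1 (rotate(-2)): offset=4, physical=[A,B,C,D,E,F], logical=[E,F,A,B,C,D]
After op 2 (replace(4, 'j')): offset=4, physical=[A,B,j,D,E,F], logical=[E,F,A,B,j,D]
After op 3 (rotate(-2)): offset=2, physical=[A,B,j,D,E,F], logical=[j,D,E,F,A,B]
After op 4 (rotate(-2)): offset=0, physical=[A,B,j,D,E,F], logical=[A,B,j,D,E,F]
After op 5 (rotate(-1)): offset=5, physical=[A,B,j,D,E,F], logical=[F,A,B,j,D,E]
After op 6 (rotate(-2)): offset=3, physical=[A,B,j,D,E,F], logical=[D,E,F,A,B,j]
After op 7 (replace(5, 'b')): offset=3, physical=[A,B,b,D,E,F], logical=[D,E,F,A,B,b]
After op 8 (rotate(-3)): offset=0, physical=[A,B,b,D,E,F], logical=[A,B,b,D,E,F]
After op 9 (replace(4, 'n')): offset=0, physical=[A,B,b,D,n,F], logical=[A,B,b,D,n,F]
After op 10 (rotate(-3)): offset=3, physical=[A,B,b,D,n,F], logical=[D,n,F,A,B,b]
After op 11 (swap(2, 5)): offset=3, physical=[A,B,F,D,n,b], logical=[D,n,b,A,B,F]
After op 12 (rotate(+2)): offset=5, physical=[A,B,F,D,n,b], logical=[b,A,B,F,D,n]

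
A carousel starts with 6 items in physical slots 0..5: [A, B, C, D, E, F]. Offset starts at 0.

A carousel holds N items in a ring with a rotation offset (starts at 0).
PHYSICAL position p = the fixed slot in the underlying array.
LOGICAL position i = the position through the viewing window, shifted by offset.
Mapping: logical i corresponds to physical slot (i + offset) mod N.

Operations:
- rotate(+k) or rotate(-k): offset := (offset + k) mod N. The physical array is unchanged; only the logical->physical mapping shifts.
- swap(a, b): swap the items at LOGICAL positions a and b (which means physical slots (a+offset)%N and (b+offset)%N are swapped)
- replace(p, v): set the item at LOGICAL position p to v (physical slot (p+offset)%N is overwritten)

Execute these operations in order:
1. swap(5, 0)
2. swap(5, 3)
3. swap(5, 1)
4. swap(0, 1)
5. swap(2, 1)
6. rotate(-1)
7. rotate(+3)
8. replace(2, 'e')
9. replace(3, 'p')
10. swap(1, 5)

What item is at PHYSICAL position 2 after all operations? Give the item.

After op 1 (swap(5, 0)): offset=0, physical=[F,B,C,D,E,A], logical=[F,B,C,D,E,A]
After op 2 (swap(5, 3)): offset=0, physical=[F,B,C,A,E,D], logical=[F,B,C,A,E,D]
After op 3 (swap(5, 1)): offset=0, physical=[F,D,C,A,E,B], logical=[F,D,C,A,E,B]
After op 4 (swap(0, 1)): offset=0, physical=[D,F,C,A,E,B], logical=[D,F,C,A,E,B]
After op 5 (swap(2, 1)): offset=0, physical=[D,C,F,A,E,B], logical=[D,C,F,A,E,B]
After op 6 (rotate(-1)): offset=5, physical=[D,C,F,A,E,B], logical=[B,D,C,F,A,E]
After op 7 (rotate(+3)): offset=2, physical=[D,C,F,A,E,B], logical=[F,A,E,B,D,C]
After op 8 (replace(2, 'e')): offset=2, physical=[D,C,F,A,e,B], logical=[F,A,e,B,D,C]
After op 9 (replace(3, 'p')): offset=2, physical=[D,C,F,A,e,p], logical=[F,A,e,p,D,C]
After op 10 (swap(1, 5)): offset=2, physical=[D,A,F,C,e,p], logical=[F,C,e,p,D,A]

Answer: F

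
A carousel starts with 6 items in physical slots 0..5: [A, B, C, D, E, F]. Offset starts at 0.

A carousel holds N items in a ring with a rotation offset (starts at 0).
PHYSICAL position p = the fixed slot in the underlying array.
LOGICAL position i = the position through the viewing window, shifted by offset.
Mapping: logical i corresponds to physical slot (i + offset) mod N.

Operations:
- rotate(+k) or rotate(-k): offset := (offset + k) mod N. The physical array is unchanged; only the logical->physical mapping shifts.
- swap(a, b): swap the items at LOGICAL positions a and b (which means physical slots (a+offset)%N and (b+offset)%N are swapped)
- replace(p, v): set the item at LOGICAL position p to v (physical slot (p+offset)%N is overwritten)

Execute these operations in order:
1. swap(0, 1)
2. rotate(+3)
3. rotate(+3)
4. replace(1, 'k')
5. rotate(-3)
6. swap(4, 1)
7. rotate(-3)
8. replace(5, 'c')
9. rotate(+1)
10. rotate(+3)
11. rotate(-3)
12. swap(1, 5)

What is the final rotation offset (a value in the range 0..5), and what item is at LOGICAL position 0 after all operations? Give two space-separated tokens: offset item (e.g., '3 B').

Answer: 1 E

Derivation:
After op 1 (swap(0, 1)): offset=0, physical=[B,A,C,D,E,F], logical=[B,A,C,D,E,F]
After op 2 (rotate(+3)): offset=3, physical=[B,A,C,D,E,F], logical=[D,E,F,B,A,C]
After op 3 (rotate(+3)): offset=0, physical=[B,A,C,D,E,F], logical=[B,A,C,D,E,F]
After op 4 (replace(1, 'k')): offset=0, physical=[B,k,C,D,E,F], logical=[B,k,C,D,E,F]
After op 5 (rotate(-3)): offset=3, physical=[B,k,C,D,E,F], logical=[D,E,F,B,k,C]
After op 6 (swap(4, 1)): offset=3, physical=[B,E,C,D,k,F], logical=[D,k,F,B,E,C]
After op 7 (rotate(-3)): offset=0, physical=[B,E,C,D,k,F], logical=[B,E,C,D,k,F]
After op 8 (replace(5, 'c')): offset=0, physical=[B,E,C,D,k,c], logical=[B,E,C,D,k,c]
After op 9 (rotate(+1)): offset=1, physical=[B,E,C,D,k,c], logical=[E,C,D,k,c,B]
After op 10 (rotate(+3)): offset=4, physical=[B,E,C,D,k,c], logical=[k,c,B,E,C,D]
After op 11 (rotate(-3)): offset=1, physical=[B,E,C,D,k,c], logical=[E,C,D,k,c,B]
After op 12 (swap(1, 5)): offset=1, physical=[C,E,B,D,k,c], logical=[E,B,D,k,c,C]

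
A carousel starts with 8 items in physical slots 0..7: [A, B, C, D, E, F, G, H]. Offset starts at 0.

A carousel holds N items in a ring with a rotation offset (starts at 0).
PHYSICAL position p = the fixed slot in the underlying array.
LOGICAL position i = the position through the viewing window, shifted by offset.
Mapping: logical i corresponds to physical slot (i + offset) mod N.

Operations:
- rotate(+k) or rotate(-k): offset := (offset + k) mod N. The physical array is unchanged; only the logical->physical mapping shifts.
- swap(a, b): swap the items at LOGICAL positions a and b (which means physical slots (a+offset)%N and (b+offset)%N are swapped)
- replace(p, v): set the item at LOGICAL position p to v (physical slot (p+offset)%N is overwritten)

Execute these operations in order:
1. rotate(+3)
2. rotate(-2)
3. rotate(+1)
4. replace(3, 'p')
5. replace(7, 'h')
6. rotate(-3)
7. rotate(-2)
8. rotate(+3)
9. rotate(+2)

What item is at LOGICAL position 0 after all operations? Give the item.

After op 1 (rotate(+3)): offset=3, physical=[A,B,C,D,E,F,G,H], logical=[D,E,F,G,H,A,B,C]
After op 2 (rotate(-2)): offset=1, physical=[A,B,C,D,E,F,G,H], logical=[B,C,D,E,F,G,H,A]
After op 3 (rotate(+1)): offset=2, physical=[A,B,C,D,E,F,G,H], logical=[C,D,E,F,G,H,A,B]
After op 4 (replace(3, 'p')): offset=2, physical=[A,B,C,D,E,p,G,H], logical=[C,D,E,p,G,H,A,B]
After op 5 (replace(7, 'h')): offset=2, physical=[A,h,C,D,E,p,G,H], logical=[C,D,E,p,G,H,A,h]
After op 6 (rotate(-3)): offset=7, physical=[A,h,C,D,E,p,G,H], logical=[H,A,h,C,D,E,p,G]
After op 7 (rotate(-2)): offset=5, physical=[A,h,C,D,E,p,G,H], logical=[p,G,H,A,h,C,D,E]
After op 8 (rotate(+3)): offset=0, physical=[A,h,C,D,E,p,G,H], logical=[A,h,C,D,E,p,G,H]
After op 9 (rotate(+2)): offset=2, physical=[A,h,C,D,E,p,G,H], logical=[C,D,E,p,G,H,A,h]

Answer: C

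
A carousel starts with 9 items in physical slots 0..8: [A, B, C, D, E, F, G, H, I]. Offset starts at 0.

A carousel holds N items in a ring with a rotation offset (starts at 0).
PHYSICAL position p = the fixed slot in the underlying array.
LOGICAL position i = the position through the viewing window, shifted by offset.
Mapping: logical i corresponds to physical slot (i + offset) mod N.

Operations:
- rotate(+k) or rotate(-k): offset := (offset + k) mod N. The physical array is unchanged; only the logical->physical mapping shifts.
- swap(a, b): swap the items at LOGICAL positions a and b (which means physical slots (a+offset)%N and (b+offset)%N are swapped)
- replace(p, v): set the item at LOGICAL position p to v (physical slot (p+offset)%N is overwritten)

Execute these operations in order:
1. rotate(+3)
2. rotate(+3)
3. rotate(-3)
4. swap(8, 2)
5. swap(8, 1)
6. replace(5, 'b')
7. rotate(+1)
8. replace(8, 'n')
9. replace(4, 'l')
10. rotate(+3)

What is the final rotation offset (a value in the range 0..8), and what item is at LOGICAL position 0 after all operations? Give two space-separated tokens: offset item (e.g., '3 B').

Answer: 7 H

Derivation:
After op 1 (rotate(+3)): offset=3, physical=[A,B,C,D,E,F,G,H,I], logical=[D,E,F,G,H,I,A,B,C]
After op 2 (rotate(+3)): offset=6, physical=[A,B,C,D,E,F,G,H,I], logical=[G,H,I,A,B,C,D,E,F]
After op 3 (rotate(-3)): offset=3, physical=[A,B,C,D,E,F,G,H,I], logical=[D,E,F,G,H,I,A,B,C]
After op 4 (swap(8, 2)): offset=3, physical=[A,B,F,D,E,C,G,H,I], logical=[D,E,C,G,H,I,A,B,F]
After op 5 (swap(8, 1)): offset=3, physical=[A,B,E,D,F,C,G,H,I], logical=[D,F,C,G,H,I,A,B,E]
After op 6 (replace(5, 'b')): offset=3, physical=[A,B,E,D,F,C,G,H,b], logical=[D,F,C,G,H,b,A,B,E]
After op 7 (rotate(+1)): offset=4, physical=[A,B,E,D,F,C,G,H,b], logical=[F,C,G,H,b,A,B,E,D]
After op 8 (replace(8, 'n')): offset=4, physical=[A,B,E,n,F,C,G,H,b], logical=[F,C,G,H,b,A,B,E,n]
After op 9 (replace(4, 'l')): offset=4, physical=[A,B,E,n,F,C,G,H,l], logical=[F,C,G,H,l,A,B,E,n]
After op 10 (rotate(+3)): offset=7, physical=[A,B,E,n,F,C,G,H,l], logical=[H,l,A,B,E,n,F,C,G]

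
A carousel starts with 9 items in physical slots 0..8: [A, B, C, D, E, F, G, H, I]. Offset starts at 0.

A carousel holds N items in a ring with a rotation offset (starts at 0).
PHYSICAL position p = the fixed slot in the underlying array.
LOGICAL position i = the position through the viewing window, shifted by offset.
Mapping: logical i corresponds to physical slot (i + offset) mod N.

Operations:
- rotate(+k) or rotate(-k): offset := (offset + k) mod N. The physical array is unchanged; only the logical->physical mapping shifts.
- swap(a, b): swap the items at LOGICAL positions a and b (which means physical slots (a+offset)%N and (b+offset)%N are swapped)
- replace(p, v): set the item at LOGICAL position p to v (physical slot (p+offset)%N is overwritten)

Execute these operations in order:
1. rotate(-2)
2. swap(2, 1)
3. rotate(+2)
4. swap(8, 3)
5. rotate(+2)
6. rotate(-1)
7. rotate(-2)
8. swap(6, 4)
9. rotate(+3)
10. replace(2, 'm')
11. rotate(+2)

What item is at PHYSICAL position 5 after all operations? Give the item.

After op 1 (rotate(-2)): offset=7, physical=[A,B,C,D,E,F,G,H,I], logical=[H,I,A,B,C,D,E,F,G]
After op 2 (swap(2, 1)): offset=7, physical=[I,B,C,D,E,F,G,H,A], logical=[H,A,I,B,C,D,E,F,G]
After op 3 (rotate(+2)): offset=0, physical=[I,B,C,D,E,F,G,H,A], logical=[I,B,C,D,E,F,G,H,A]
After op 4 (swap(8, 3)): offset=0, physical=[I,B,C,A,E,F,G,H,D], logical=[I,B,C,A,E,F,G,H,D]
After op 5 (rotate(+2)): offset=2, physical=[I,B,C,A,E,F,G,H,D], logical=[C,A,E,F,G,H,D,I,B]
After op 6 (rotate(-1)): offset=1, physical=[I,B,C,A,E,F,G,H,D], logical=[B,C,A,E,F,G,H,D,I]
After op 7 (rotate(-2)): offset=8, physical=[I,B,C,A,E,F,G,H,D], logical=[D,I,B,C,A,E,F,G,H]
After op 8 (swap(6, 4)): offset=8, physical=[I,B,C,F,E,A,G,H,D], logical=[D,I,B,C,F,E,A,G,H]
After op 9 (rotate(+3)): offset=2, physical=[I,B,C,F,E,A,G,H,D], logical=[C,F,E,A,G,H,D,I,B]
After op 10 (replace(2, 'm')): offset=2, physical=[I,B,C,F,m,A,G,H,D], logical=[C,F,m,A,G,H,D,I,B]
After op 11 (rotate(+2)): offset=4, physical=[I,B,C,F,m,A,G,H,D], logical=[m,A,G,H,D,I,B,C,F]

Answer: A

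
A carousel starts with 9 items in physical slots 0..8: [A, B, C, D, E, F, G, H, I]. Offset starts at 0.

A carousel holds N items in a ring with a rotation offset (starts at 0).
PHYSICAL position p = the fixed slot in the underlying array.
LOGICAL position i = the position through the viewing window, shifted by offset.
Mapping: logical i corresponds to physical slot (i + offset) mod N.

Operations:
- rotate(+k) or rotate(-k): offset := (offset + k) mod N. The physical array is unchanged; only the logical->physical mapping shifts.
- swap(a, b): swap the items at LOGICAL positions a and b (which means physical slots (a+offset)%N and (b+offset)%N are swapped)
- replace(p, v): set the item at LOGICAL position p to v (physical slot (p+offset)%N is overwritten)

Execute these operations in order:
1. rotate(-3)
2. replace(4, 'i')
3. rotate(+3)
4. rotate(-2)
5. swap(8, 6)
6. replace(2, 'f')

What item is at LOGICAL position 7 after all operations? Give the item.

Answer: F

Derivation:
After op 1 (rotate(-3)): offset=6, physical=[A,B,C,D,E,F,G,H,I], logical=[G,H,I,A,B,C,D,E,F]
After op 2 (replace(4, 'i')): offset=6, physical=[A,i,C,D,E,F,G,H,I], logical=[G,H,I,A,i,C,D,E,F]
After op 3 (rotate(+3)): offset=0, physical=[A,i,C,D,E,F,G,H,I], logical=[A,i,C,D,E,F,G,H,I]
After op 4 (rotate(-2)): offset=7, physical=[A,i,C,D,E,F,G,H,I], logical=[H,I,A,i,C,D,E,F,G]
After op 5 (swap(8, 6)): offset=7, physical=[A,i,C,D,G,F,E,H,I], logical=[H,I,A,i,C,D,G,F,E]
After op 6 (replace(2, 'f')): offset=7, physical=[f,i,C,D,G,F,E,H,I], logical=[H,I,f,i,C,D,G,F,E]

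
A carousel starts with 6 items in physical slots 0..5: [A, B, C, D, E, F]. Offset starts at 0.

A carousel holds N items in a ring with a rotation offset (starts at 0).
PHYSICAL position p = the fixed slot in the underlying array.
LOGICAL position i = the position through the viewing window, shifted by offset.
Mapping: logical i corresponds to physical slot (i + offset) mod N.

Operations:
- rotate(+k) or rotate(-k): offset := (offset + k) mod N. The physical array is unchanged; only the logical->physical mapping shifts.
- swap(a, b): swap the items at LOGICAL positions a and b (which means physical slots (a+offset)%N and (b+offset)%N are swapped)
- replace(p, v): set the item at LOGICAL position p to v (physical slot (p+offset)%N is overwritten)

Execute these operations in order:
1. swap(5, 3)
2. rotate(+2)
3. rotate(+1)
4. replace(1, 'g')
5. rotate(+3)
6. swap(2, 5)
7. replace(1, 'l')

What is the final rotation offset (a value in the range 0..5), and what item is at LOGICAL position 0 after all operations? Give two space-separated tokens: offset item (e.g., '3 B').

Answer: 0 A

Derivation:
After op 1 (swap(5, 3)): offset=0, physical=[A,B,C,F,E,D], logical=[A,B,C,F,E,D]
After op 2 (rotate(+2)): offset=2, physical=[A,B,C,F,E,D], logical=[C,F,E,D,A,B]
After op 3 (rotate(+1)): offset=3, physical=[A,B,C,F,E,D], logical=[F,E,D,A,B,C]
After op 4 (replace(1, 'g')): offset=3, physical=[A,B,C,F,g,D], logical=[F,g,D,A,B,C]
After op 5 (rotate(+3)): offset=0, physical=[A,B,C,F,g,D], logical=[A,B,C,F,g,D]
After op 6 (swap(2, 5)): offset=0, physical=[A,B,D,F,g,C], logical=[A,B,D,F,g,C]
After op 7 (replace(1, 'l')): offset=0, physical=[A,l,D,F,g,C], logical=[A,l,D,F,g,C]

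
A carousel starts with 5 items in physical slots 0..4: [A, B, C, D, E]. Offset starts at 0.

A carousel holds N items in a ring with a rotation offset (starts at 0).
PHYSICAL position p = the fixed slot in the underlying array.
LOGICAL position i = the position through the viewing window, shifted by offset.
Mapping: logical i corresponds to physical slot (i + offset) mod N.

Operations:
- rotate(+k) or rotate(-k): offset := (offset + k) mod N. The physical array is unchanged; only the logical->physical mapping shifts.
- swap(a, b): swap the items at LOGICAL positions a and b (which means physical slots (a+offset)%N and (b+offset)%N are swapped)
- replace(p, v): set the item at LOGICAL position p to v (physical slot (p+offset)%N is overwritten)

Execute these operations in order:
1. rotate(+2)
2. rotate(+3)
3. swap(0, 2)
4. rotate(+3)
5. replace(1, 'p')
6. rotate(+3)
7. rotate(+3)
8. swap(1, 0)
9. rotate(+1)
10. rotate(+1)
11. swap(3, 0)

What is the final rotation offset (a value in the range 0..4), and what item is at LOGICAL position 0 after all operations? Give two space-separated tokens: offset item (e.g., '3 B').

After op 1 (rotate(+2)): offset=2, physical=[A,B,C,D,E], logical=[C,D,E,A,B]
After op 2 (rotate(+3)): offset=0, physical=[A,B,C,D,E], logical=[A,B,C,D,E]
After op 3 (swap(0, 2)): offset=0, physical=[C,B,A,D,E], logical=[C,B,A,D,E]
After op 4 (rotate(+3)): offset=3, physical=[C,B,A,D,E], logical=[D,E,C,B,A]
After op 5 (replace(1, 'p')): offset=3, physical=[C,B,A,D,p], logical=[D,p,C,B,A]
After op 6 (rotate(+3)): offset=1, physical=[C,B,A,D,p], logical=[B,A,D,p,C]
After op 7 (rotate(+3)): offset=4, physical=[C,B,A,D,p], logical=[p,C,B,A,D]
After op 8 (swap(1, 0)): offset=4, physical=[p,B,A,D,C], logical=[C,p,B,A,D]
After op 9 (rotate(+1)): offset=0, physical=[p,B,A,D,C], logical=[p,B,A,D,C]
After op 10 (rotate(+1)): offset=1, physical=[p,B,A,D,C], logical=[B,A,D,C,p]
After op 11 (swap(3, 0)): offset=1, physical=[p,C,A,D,B], logical=[C,A,D,B,p]

Answer: 1 C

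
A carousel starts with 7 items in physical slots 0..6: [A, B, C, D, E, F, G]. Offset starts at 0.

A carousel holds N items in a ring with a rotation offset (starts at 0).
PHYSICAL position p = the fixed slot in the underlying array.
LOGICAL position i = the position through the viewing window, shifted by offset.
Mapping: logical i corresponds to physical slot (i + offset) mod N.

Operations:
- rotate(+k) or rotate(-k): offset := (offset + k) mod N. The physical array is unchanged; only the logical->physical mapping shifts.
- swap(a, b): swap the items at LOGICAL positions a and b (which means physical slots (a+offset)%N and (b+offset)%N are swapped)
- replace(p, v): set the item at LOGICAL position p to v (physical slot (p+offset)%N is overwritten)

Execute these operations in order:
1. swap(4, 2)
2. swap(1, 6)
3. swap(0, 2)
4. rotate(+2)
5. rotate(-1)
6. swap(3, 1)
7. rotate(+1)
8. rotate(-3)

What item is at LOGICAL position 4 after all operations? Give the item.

After op 1 (swap(4, 2)): offset=0, physical=[A,B,E,D,C,F,G], logical=[A,B,E,D,C,F,G]
After op 2 (swap(1, 6)): offset=0, physical=[A,G,E,D,C,F,B], logical=[A,G,E,D,C,F,B]
After op 3 (swap(0, 2)): offset=0, physical=[E,G,A,D,C,F,B], logical=[E,G,A,D,C,F,B]
After op 4 (rotate(+2)): offset=2, physical=[E,G,A,D,C,F,B], logical=[A,D,C,F,B,E,G]
After op 5 (rotate(-1)): offset=1, physical=[E,G,A,D,C,F,B], logical=[G,A,D,C,F,B,E]
After op 6 (swap(3, 1)): offset=1, physical=[E,G,C,D,A,F,B], logical=[G,C,D,A,F,B,E]
After op 7 (rotate(+1)): offset=2, physical=[E,G,C,D,A,F,B], logical=[C,D,A,F,B,E,G]
After op 8 (rotate(-3)): offset=6, physical=[E,G,C,D,A,F,B], logical=[B,E,G,C,D,A,F]

Answer: D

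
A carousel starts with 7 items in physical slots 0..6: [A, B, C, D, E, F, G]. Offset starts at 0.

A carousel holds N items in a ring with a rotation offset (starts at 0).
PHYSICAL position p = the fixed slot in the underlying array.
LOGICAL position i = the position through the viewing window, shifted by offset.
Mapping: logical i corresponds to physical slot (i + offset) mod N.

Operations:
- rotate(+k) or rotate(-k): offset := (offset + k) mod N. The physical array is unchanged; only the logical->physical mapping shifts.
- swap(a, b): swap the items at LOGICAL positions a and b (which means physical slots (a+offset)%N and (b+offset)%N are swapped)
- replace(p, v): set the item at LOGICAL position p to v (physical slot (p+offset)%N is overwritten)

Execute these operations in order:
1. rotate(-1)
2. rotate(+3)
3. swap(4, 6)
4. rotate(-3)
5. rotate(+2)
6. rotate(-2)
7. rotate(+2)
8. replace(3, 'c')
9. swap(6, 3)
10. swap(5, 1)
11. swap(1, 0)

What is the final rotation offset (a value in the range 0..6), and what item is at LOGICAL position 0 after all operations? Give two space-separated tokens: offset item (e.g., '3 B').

Answer: 1 B

Derivation:
After op 1 (rotate(-1)): offset=6, physical=[A,B,C,D,E,F,G], logical=[G,A,B,C,D,E,F]
After op 2 (rotate(+3)): offset=2, physical=[A,B,C,D,E,F,G], logical=[C,D,E,F,G,A,B]
After op 3 (swap(4, 6)): offset=2, physical=[A,G,C,D,E,F,B], logical=[C,D,E,F,B,A,G]
After op 4 (rotate(-3)): offset=6, physical=[A,G,C,D,E,F,B], logical=[B,A,G,C,D,E,F]
After op 5 (rotate(+2)): offset=1, physical=[A,G,C,D,E,F,B], logical=[G,C,D,E,F,B,A]
After op 6 (rotate(-2)): offset=6, physical=[A,G,C,D,E,F,B], logical=[B,A,G,C,D,E,F]
After op 7 (rotate(+2)): offset=1, physical=[A,G,C,D,E,F,B], logical=[G,C,D,E,F,B,A]
After op 8 (replace(3, 'c')): offset=1, physical=[A,G,C,D,c,F,B], logical=[G,C,D,c,F,B,A]
After op 9 (swap(6, 3)): offset=1, physical=[c,G,C,D,A,F,B], logical=[G,C,D,A,F,B,c]
After op 10 (swap(5, 1)): offset=1, physical=[c,G,B,D,A,F,C], logical=[G,B,D,A,F,C,c]
After op 11 (swap(1, 0)): offset=1, physical=[c,B,G,D,A,F,C], logical=[B,G,D,A,F,C,c]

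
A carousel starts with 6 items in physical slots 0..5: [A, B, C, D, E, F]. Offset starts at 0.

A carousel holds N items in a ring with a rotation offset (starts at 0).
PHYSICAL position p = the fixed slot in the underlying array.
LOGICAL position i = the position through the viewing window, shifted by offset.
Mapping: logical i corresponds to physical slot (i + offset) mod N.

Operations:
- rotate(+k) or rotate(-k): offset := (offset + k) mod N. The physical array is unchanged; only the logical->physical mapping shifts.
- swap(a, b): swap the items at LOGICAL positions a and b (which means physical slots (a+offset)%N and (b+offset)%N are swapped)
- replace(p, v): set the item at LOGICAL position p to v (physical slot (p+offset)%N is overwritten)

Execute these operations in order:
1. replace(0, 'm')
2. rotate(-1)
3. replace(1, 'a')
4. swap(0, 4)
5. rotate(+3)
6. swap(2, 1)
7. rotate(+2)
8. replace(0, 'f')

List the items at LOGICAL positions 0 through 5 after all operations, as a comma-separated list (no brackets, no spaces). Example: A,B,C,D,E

After op 1 (replace(0, 'm')): offset=0, physical=[m,B,C,D,E,F], logical=[m,B,C,D,E,F]
After op 2 (rotate(-1)): offset=5, physical=[m,B,C,D,E,F], logical=[F,m,B,C,D,E]
After op 3 (replace(1, 'a')): offset=5, physical=[a,B,C,D,E,F], logical=[F,a,B,C,D,E]
After op 4 (swap(0, 4)): offset=5, physical=[a,B,C,F,E,D], logical=[D,a,B,C,F,E]
After op 5 (rotate(+3)): offset=2, physical=[a,B,C,F,E,D], logical=[C,F,E,D,a,B]
After op 6 (swap(2, 1)): offset=2, physical=[a,B,C,E,F,D], logical=[C,E,F,D,a,B]
After op 7 (rotate(+2)): offset=4, physical=[a,B,C,E,F,D], logical=[F,D,a,B,C,E]
After op 8 (replace(0, 'f')): offset=4, physical=[a,B,C,E,f,D], logical=[f,D,a,B,C,E]

Answer: f,D,a,B,C,E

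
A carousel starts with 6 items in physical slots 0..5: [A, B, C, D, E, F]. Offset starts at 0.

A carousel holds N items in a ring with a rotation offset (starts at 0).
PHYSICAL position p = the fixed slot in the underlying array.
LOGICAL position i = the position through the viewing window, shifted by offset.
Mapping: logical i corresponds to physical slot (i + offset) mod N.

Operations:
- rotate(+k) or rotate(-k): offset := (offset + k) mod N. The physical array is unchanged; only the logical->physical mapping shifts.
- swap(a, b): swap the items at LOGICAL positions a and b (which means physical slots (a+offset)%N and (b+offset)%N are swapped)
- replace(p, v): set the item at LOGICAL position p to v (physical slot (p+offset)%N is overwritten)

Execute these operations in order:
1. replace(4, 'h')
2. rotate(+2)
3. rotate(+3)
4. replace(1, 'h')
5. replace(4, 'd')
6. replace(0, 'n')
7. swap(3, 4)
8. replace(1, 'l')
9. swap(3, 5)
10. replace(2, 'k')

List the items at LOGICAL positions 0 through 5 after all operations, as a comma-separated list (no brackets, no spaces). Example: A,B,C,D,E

After op 1 (replace(4, 'h')): offset=0, physical=[A,B,C,D,h,F], logical=[A,B,C,D,h,F]
After op 2 (rotate(+2)): offset=2, physical=[A,B,C,D,h,F], logical=[C,D,h,F,A,B]
After op 3 (rotate(+3)): offset=5, physical=[A,B,C,D,h,F], logical=[F,A,B,C,D,h]
After op 4 (replace(1, 'h')): offset=5, physical=[h,B,C,D,h,F], logical=[F,h,B,C,D,h]
After op 5 (replace(4, 'd')): offset=5, physical=[h,B,C,d,h,F], logical=[F,h,B,C,d,h]
After op 6 (replace(0, 'n')): offset=5, physical=[h,B,C,d,h,n], logical=[n,h,B,C,d,h]
After op 7 (swap(3, 4)): offset=5, physical=[h,B,d,C,h,n], logical=[n,h,B,d,C,h]
After op 8 (replace(1, 'l')): offset=5, physical=[l,B,d,C,h,n], logical=[n,l,B,d,C,h]
After op 9 (swap(3, 5)): offset=5, physical=[l,B,h,C,d,n], logical=[n,l,B,h,C,d]
After op 10 (replace(2, 'k')): offset=5, physical=[l,k,h,C,d,n], logical=[n,l,k,h,C,d]

Answer: n,l,k,h,C,d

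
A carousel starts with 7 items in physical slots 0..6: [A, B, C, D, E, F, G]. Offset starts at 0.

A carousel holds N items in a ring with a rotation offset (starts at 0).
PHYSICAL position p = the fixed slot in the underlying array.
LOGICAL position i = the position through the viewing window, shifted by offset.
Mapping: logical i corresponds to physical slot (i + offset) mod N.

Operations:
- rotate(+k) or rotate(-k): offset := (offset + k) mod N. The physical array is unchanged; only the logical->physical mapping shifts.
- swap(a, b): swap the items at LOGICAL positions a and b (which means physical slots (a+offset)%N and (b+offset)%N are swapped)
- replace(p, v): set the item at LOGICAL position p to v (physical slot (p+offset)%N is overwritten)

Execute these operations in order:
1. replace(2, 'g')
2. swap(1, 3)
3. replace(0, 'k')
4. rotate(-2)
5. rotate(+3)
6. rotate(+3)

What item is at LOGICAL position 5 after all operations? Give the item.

After op 1 (replace(2, 'g')): offset=0, physical=[A,B,g,D,E,F,G], logical=[A,B,g,D,E,F,G]
After op 2 (swap(1, 3)): offset=0, physical=[A,D,g,B,E,F,G], logical=[A,D,g,B,E,F,G]
After op 3 (replace(0, 'k')): offset=0, physical=[k,D,g,B,E,F,G], logical=[k,D,g,B,E,F,G]
After op 4 (rotate(-2)): offset=5, physical=[k,D,g,B,E,F,G], logical=[F,G,k,D,g,B,E]
After op 5 (rotate(+3)): offset=1, physical=[k,D,g,B,E,F,G], logical=[D,g,B,E,F,G,k]
After op 6 (rotate(+3)): offset=4, physical=[k,D,g,B,E,F,G], logical=[E,F,G,k,D,g,B]

Answer: g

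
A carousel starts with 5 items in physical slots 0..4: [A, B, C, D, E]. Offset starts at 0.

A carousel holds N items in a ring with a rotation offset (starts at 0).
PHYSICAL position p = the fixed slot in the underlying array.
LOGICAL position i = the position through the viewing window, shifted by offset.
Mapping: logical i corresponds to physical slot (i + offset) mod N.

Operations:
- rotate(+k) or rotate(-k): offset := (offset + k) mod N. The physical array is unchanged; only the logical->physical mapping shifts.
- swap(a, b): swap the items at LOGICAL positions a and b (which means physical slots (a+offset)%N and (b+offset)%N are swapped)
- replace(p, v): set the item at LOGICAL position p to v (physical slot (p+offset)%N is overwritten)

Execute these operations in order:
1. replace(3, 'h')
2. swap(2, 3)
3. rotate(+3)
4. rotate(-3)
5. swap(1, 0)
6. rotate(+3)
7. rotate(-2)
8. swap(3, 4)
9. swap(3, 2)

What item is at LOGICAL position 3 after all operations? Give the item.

After op 1 (replace(3, 'h')): offset=0, physical=[A,B,C,h,E], logical=[A,B,C,h,E]
After op 2 (swap(2, 3)): offset=0, physical=[A,B,h,C,E], logical=[A,B,h,C,E]
After op 3 (rotate(+3)): offset=3, physical=[A,B,h,C,E], logical=[C,E,A,B,h]
After op 4 (rotate(-3)): offset=0, physical=[A,B,h,C,E], logical=[A,B,h,C,E]
After op 5 (swap(1, 0)): offset=0, physical=[B,A,h,C,E], logical=[B,A,h,C,E]
After op 6 (rotate(+3)): offset=3, physical=[B,A,h,C,E], logical=[C,E,B,A,h]
After op 7 (rotate(-2)): offset=1, physical=[B,A,h,C,E], logical=[A,h,C,E,B]
After op 8 (swap(3, 4)): offset=1, physical=[E,A,h,C,B], logical=[A,h,C,B,E]
After op 9 (swap(3, 2)): offset=1, physical=[E,A,h,B,C], logical=[A,h,B,C,E]

Answer: C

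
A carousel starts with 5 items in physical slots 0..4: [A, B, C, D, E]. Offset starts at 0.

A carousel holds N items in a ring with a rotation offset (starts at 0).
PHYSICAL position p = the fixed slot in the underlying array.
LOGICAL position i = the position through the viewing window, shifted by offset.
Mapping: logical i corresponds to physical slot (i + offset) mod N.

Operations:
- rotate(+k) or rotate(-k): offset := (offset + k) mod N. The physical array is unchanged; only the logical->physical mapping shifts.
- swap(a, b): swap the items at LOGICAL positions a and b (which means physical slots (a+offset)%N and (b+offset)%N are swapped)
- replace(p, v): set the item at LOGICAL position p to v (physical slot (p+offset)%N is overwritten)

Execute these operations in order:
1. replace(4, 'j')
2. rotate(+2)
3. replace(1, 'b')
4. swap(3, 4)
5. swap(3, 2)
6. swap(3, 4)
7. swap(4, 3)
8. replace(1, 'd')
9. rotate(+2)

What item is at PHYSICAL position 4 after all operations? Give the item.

After op 1 (replace(4, 'j')): offset=0, physical=[A,B,C,D,j], logical=[A,B,C,D,j]
After op 2 (rotate(+2)): offset=2, physical=[A,B,C,D,j], logical=[C,D,j,A,B]
After op 3 (replace(1, 'b')): offset=2, physical=[A,B,C,b,j], logical=[C,b,j,A,B]
After op 4 (swap(3, 4)): offset=2, physical=[B,A,C,b,j], logical=[C,b,j,B,A]
After op 5 (swap(3, 2)): offset=2, physical=[j,A,C,b,B], logical=[C,b,B,j,A]
After op 6 (swap(3, 4)): offset=2, physical=[A,j,C,b,B], logical=[C,b,B,A,j]
After op 7 (swap(4, 3)): offset=2, physical=[j,A,C,b,B], logical=[C,b,B,j,A]
After op 8 (replace(1, 'd')): offset=2, physical=[j,A,C,d,B], logical=[C,d,B,j,A]
After op 9 (rotate(+2)): offset=4, physical=[j,A,C,d,B], logical=[B,j,A,C,d]

Answer: B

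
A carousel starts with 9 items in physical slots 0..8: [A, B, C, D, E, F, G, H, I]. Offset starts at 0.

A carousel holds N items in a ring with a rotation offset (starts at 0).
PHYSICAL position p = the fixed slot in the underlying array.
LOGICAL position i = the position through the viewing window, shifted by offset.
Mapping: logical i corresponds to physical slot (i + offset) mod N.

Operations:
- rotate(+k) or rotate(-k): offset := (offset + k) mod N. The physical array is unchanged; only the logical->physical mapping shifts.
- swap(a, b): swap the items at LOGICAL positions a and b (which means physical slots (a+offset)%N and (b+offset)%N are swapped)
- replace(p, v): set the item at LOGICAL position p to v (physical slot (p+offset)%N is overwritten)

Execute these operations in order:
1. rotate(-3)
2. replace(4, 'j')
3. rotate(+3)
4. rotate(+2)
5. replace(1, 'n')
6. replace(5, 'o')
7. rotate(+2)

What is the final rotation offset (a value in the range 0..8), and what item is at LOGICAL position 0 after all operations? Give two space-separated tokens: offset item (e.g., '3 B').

Answer: 4 E

Derivation:
After op 1 (rotate(-3)): offset=6, physical=[A,B,C,D,E,F,G,H,I], logical=[G,H,I,A,B,C,D,E,F]
After op 2 (replace(4, 'j')): offset=6, physical=[A,j,C,D,E,F,G,H,I], logical=[G,H,I,A,j,C,D,E,F]
After op 3 (rotate(+3)): offset=0, physical=[A,j,C,D,E,F,G,H,I], logical=[A,j,C,D,E,F,G,H,I]
After op 4 (rotate(+2)): offset=2, physical=[A,j,C,D,E,F,G,H,I], logical=[C,D,E,F,G,H,I,A,j]
After op 5 (replace(1, 'n')): offset=2, physical=[A,j,C,n,E,F,G,H,I], logical=[C,n,E,F,G,H,I,A,j]
After op 6 (replace(5, 'o')): offset=2, physical=[A,j,C,n,E,F,G,o,I], logical=[C,n,E,F,G,o,I,A,j]
After op 7 (rotate(+2)): offset=4, physical=[A,j,C,n,E,F,G,o,I], logical=[E,F,G,o,I,A,j,C,n]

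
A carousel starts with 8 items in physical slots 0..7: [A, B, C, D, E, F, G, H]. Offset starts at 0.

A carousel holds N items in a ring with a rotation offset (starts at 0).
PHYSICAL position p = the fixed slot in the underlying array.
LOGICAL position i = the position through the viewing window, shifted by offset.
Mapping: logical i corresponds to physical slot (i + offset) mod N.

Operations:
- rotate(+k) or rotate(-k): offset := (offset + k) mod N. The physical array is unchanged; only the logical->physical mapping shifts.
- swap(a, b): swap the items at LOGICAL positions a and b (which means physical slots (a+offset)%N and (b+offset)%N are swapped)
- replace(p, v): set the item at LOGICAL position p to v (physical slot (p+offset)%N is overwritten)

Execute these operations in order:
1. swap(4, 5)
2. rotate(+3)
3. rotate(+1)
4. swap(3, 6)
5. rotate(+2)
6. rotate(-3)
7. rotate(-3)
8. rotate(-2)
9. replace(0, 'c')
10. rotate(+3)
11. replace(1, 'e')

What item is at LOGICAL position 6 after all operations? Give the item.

Answer: C

Derivation:
After op 1 (swap(4, 5)): offset=0, physical=[A,B,C,D,F,E,G,H], logical=[A,B,C,D,F,E,G,H]
After op 2 (rotate(+3)): offset=3, physical=[A,B,C,D,F,E,G,H], logical=[D,F,E,G,H,A,B,C]
After op 3 (rotate(+1)): offset=4, physical=[A,B,C,D,F,E,G,H], logical=[F,E,G,H,A,B,C,D]
After op 4 (swap(3, 6)): offset=4, physical=[A,B,H,D,F,E,G,C], logical=[F,E,G,C,A,B,H,D]
After op 5 (rotate(+2)): offset=6, physical=[A,B,H,D,F,E,G,C], logical=[G,C,A,B,H,D,F,E]
After op 6 (rotate(-3)): offset=3, physical=[A,B,H,D,F,E,G,C], logical=[D,F,E,G,C,A,B,H]
After op 7 (rotate(-3)): offset=0, physical=[A,B,H,D,F,E,G,C], logical=[A,B,H,D,F,E,G,C]
After op 8 (rotate(-2)): offset=6, physical=[A,B,H,D,F,E,G,C], logical=[G,C,A,B,H,D,F,E]
After op 9 (replace(0, 'c')): offset=6, physical=[A,B,H,D,F,E,c,C], logical=[c,C,A,B,H,D,F,E]
After op 10 (rotate(+3)): offset=1, physical=[A,B,H,D,F,E,c,C], logical=[B,H,D,F,E,c,C,A]
After op 11 (replace(1, 'e')): offset=1, physical=[A,B,e,D,F,E,c,C], logical=[B,e,D,F,E,c,C,A]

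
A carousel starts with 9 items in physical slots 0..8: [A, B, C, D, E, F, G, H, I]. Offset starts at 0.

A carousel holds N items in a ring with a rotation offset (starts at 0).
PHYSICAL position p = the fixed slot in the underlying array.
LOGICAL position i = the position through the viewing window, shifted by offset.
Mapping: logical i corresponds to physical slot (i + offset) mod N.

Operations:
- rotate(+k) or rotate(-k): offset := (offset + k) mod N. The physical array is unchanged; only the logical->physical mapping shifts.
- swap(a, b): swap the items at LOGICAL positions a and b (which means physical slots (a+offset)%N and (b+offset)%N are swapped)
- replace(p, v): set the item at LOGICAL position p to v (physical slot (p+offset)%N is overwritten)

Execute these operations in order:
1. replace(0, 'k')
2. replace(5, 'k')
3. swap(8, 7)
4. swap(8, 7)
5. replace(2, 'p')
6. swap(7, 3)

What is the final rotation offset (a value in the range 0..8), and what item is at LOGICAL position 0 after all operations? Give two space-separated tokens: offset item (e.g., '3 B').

After op 1 (replace(0, 'k')): offset=0, physical=[k,B,C,D,E,F,G,H,I], logical=[k,B,C,D,E,F,G,H,I]
After op 2 (replace(5, 'k')): offset=0, physical=[k,B,C,D,E,k,G,H,I], logical=[k,B,C,D,E,k,G,H,I]
After op 3 (swap(8, 7)): offset=0, physical=[k,B,C,D,E,k,G,I,H], logical=[k,B,C,D,E,k,G,I,H]
After op 4 (swap(8, 7)): offset=0, physical=[k,B,C,D,E,k,G,H,I], logical=[k,B,C,D,E,k,G,H,I]
After op 5 (replace(2, 'p')): offset=0, physical=[k,B,p,D,E,k,G,H,I], logical=[k,B,p,D,E,k,G,H,I]
After op 6 (swap(7, 3)): offset=0, physical=[k,B,p,H,E,k,G,D,I], logical=[k,B,p,H,E,k,G,D,I]

Answer: 0 k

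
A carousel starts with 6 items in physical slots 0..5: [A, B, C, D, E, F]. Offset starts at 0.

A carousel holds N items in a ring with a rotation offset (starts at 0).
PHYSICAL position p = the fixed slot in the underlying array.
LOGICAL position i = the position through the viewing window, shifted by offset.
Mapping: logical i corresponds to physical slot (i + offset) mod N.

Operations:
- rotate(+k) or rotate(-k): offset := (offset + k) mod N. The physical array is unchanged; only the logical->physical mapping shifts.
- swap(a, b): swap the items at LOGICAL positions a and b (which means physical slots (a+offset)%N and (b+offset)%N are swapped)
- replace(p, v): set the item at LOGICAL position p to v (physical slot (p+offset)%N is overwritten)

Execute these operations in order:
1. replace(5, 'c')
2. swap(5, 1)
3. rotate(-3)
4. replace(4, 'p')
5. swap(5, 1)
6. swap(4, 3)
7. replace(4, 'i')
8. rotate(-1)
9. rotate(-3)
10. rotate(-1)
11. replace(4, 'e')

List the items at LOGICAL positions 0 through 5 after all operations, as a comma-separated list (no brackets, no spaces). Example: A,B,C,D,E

After op 1 (replace(5, 'c')): offset=0, physical=[A,B,C,D,E,c], logical=[A,B,C,D,E,c]
After op 2 (swap(5, 1)): offset=0, physical=[A,c,C,D,E,B], logical=[A,c,C,D,E,B]
After op 3 (rotate(-3)): offset=3, physical=[A,c,C,D,E,B], logical=[D,E,B,A,c,C]
After op 4 (replace(4, 'p')): offset=3, physical=[A,p,C,D,E,B], logical=[D,E,B,A,p,C]
After op 5 (swap(5, 1)): offset=3, physical=[A,p,E,D,C,B], logical=[D,C,B,A,p,E]
After op 6 (swap(4, 3)): offset=3, physical=[p,A,E,D,C,B], logical=[D,C,B,p,A,E]
After op 7 (replace(4, 'i')): offset=3, physical=[p,i,E,D,C,B], logical=[D,C,B,p,i,E]
After op 8 (rotate(-1)): offset=2, physical=[p,i,E,D,C,B], logical=[E,D,C,B,p,i]
After op 9 (rotate(-3)): offset=5, physical=[p,i,E,D,C,B], logical=[B,p,i,E,D,C]
After op 10 (rotate(-1)): offset=4, physical=[p,i,E,D,C,B], logical=[C,B,p,i,E,D]
After op 11 (replace(4, 'e')): offset=4, physical=[p,i,e,D,C,B], logical=[C,B,p,i,e,D]

Answer: C,B,p,i,e,D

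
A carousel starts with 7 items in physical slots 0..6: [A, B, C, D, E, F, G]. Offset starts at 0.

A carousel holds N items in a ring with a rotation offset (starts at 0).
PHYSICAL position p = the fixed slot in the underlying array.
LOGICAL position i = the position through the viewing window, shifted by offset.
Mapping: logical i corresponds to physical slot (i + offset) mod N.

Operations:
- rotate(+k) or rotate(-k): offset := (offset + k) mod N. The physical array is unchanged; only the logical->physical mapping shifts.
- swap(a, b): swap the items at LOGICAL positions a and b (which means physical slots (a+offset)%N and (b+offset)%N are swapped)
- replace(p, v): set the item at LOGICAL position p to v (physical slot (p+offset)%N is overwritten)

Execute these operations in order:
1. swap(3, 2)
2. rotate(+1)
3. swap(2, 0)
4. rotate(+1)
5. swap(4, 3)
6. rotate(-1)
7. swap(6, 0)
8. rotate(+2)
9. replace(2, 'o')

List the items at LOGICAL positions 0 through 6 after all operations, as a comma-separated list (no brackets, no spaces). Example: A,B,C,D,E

Answer: B,E,o,F,C,A,D

Derivation:
After op 1 (swap(3, 2)): offset=0, physical=[A,B,D,C,E,F,G], logical=[A,B,D,C,E,F,G]
After op 2 (rotate(+1)): offset=1, physical=[A,B,D,C,E,F,G], logical=[B,D,C,E,F,G,A]
After op 3 (swap(2, 0)): offset=1, physical=[A,C,D,B,E,F,G], logical=[C,D,B,E,F,G,A]
After op 4 (rotate(+1)): offset=2, physical=[A,C,D,B,E,F,G], logical=[D,B,E,F,G,A,C]
After op 5 (swap(4, 3)): offset=2, physical=[A,C,D,B,E,G,F], logical=[D,B,E,G,F,A,C]
After op 6 (rotate(-1)): offset=1, physical=[A,C,D,B,E,G,F], logical=[C,D,B,E,G,F,A]
After op 7 (swap(6, 0)): offset=1, physical=[C,A,D,B,E,G,F], logical=[A,D,B,E,G,F,C]
After op 8 (rotate(+2)): offset=3, physical=[C,A,D,B,E,G,F], logical=[B,E,G,F,C,A,D]
After op 9 (replace(2, 'o')): offset=3, physical=[C,A,D,B,E,o,F], logical=[B,E,o,F,C,A,D]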